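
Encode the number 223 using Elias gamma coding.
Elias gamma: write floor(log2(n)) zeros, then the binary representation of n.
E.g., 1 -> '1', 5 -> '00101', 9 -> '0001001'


num_bits = floor(log2(223)) + 1 = 8
leading_zeros = num_bits - 1 = 7
binary(223) = 11011111

Elias gamma(223) = '0000000' + '11011111' = 000000011011111 (15 bits)


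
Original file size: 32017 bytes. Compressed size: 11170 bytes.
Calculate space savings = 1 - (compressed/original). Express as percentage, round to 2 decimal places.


ratio = compressed/original = 11170/32017 = 0.348877
savings = 1 - ratio = 1 - 0.348877 = 0.651123
as a percentage: 0.651123 * 100 = 65.11%

Space savings = 1 - 11170/32017 = 65.11%


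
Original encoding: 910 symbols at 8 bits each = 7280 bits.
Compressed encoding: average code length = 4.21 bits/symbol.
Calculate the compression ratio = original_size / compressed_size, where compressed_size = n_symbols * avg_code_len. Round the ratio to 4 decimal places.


original_size = n_symbols * orig_bits = 910 * 8 = 7280 bits
compressed_size = n_symbols * avg_code_len = 910 * 4.21 = 3831.1 bits
ratio = original_size / compressed_size = 7280 / 3831.1 = 1.9002

Compression ratio = 1.9002


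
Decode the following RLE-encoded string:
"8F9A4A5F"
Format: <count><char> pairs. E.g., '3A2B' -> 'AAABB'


Expanding each <count><char> pair:
  8F -> 'FFFFFFFF'
  9A -> 'AAAAAAAAA'
  4A -> 'AAAA'
  5F -> 'FFFFF'

Decoded = FFFFFFFFAAAAAAAAAAAAAFFFFF


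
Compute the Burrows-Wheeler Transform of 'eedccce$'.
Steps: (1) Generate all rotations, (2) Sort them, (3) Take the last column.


Rotations (sorted):
  0: $eedccce -> last char: e
  1: ccce$eed -> last char: d
  2: cce$eedc -> last char: c
  3: ce$eedcc -> last char: c
  4: dccce$ee -> last char: e
  5: e$eedccc -> last char: c
  6: edccce$e -> last char: e
  7: eedccce$ -> last char: $


BWT = edccece$


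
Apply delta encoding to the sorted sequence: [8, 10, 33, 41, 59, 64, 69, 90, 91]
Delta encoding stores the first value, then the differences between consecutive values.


First value: 8
Deltas:
  10 - 8 = 2
  33 - 10 = 23
  41 - 33 = 8
  59 - 41 = 18
  64 - 59 = 5
  69 - 64 = 5
  90 - 69 = 21
  91 - 90 = 1


Delta encoded: [8, 2, 23, 8, 18, 5, 5, 21, 1]


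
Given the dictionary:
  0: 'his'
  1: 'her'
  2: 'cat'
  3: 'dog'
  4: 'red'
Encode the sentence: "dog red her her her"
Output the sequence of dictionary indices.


Look up each word in the dictionary:
  'dog' -> 3
  'red' -> 4
  'her' -> 1
  'her' -> 1
  'her' -> 1

Encoded: [3, 4, 1, 1, 1]


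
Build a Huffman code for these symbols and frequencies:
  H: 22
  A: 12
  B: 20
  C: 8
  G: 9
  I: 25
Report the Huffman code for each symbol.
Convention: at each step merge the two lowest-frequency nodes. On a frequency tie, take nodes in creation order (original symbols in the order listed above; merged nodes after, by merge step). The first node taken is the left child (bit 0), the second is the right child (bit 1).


Huffman tree construction:
Step 1: Merge C(8) + G(9) = 17
Step 2: Merge A(12) + (C+G)(17) = 29
Step 3: Merge B(20) + H(22) = 42
Step 4: Merge I(25) + (A+(C+G))(29) = 54
Step 5: Merge (B+H)(42) + (I+(A+(C+G)))(54) = 96
Read each symbol's code off the tree from the root (left child = 0, right child = 1).

Codes:
  H: 01 (length 2)
  A: 110 (length 3)
  B: 00 (length 2)
  C: 1110 (length 4)
  G: 1111 (length 4)
  I: 10 (length 2)
Average code length: 238/96 = 2.4792 bits/symbol


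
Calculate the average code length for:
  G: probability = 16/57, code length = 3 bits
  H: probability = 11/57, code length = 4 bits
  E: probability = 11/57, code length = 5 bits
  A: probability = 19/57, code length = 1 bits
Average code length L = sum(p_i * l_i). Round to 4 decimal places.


Weighted contributions p_i * l_i:
  G: (16/57) * 3 = 48/57
  H: (11/57) * 4 = 44/57
  E: (11/57) * 5 = 55/57
  A: (19/57) * 1 = 19/57
Sum = (48 + 44 + 55 + 19)/57 = 166/57

L = 166/57 = 2.9123 bits/symbol


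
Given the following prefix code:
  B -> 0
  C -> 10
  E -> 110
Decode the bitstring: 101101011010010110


Decoding step by step:
Bits 10 -> C
Bits 110 -> E
Bits 10 -> C
Bits 110 -> E
Bits 10 -> C
Bits 0 -> B
Bits 10 -> C
Bits 110 -> E


Decoded message: CECECBCE


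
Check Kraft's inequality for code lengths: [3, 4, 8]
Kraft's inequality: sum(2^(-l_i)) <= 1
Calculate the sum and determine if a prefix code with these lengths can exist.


Sum = 2^(-3) + 2^(-4) + 2^(-8)
    = 0.125 + 0.0625 + 0.00390625
    = 49/256 = 0.19140625
Since 0.19140625 <= 1, Kraft's inequality IS satisfied.
A prefix code with these lengths CAN exist.

Kraft sum = 0.19140625. Satisfied.


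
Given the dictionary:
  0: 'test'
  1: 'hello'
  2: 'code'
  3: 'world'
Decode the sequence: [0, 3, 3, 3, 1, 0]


Look up each index in the dictionary:
  0 -> 'test'
  3 -> 'world'
  3 -> 'world'
  3 -> 'world'
  1 -> 'hello'
  0 -> 'test'

Decoded: "test world world world hello test"


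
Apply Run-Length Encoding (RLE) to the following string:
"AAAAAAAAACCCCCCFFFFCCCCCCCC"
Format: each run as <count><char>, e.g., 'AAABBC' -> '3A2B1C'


Scanning runs left to right:
  i=0: run of 'A' x 9 -> '9A'
  i=9: run of 'C' x 6 -> '6C'
  i=15: run of 'F' x 4 -> '4F'
  i=19: run of 'C' x 8 -> '8C'

RLE = 9A6C4F8C


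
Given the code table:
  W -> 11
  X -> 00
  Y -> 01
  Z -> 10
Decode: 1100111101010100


Decoding:
11 -> W
00 -> X
11 -> W
11 -> W
01 -> Y
01 -> Y
01 -> Y
00 -> X


Result: WXWWYYYX


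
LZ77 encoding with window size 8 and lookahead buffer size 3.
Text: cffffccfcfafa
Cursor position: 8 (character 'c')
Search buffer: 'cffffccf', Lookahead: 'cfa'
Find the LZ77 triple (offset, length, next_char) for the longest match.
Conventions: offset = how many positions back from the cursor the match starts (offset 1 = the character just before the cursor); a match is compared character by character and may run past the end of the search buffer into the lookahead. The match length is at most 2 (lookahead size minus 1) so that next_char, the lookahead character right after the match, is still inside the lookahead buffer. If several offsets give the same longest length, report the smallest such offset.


Try each offset into the search buffer:
  offset=1 (pos 7, char 'f'): match length 0
  offset=2 (pos 6, char 'c'): match length 2
  offset=3 (pos 5, char 'c'): match length 1
  offset=4 (pos 4, char 'f'): match length 0
  offset=5 (pos 3, char 'f'): match length 0
  offset=6 (pos 2, char 'f'): match length 0
  offset=7 (pos 1, char 'f'): match length 0
  offset=8 (pos 0, char 'c'): match length 2
Longest match has length 2, found at offsets 2, 8; take the smallest, offset 2.
next_char = character at position 8 + 2 = 10 -> 'a'

Best match: offset=2, length=2 (matching 'cf' starting at position 6)
LZ77 triple: (2, 2, 'a')


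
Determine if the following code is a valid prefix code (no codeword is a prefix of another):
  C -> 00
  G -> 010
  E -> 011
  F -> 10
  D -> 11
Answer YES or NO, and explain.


Checking each pair (does one codeword prefix another?):
  C='00' vs G='010': no prefix
  C='00' vs E='011': no prefix
  C='00' vs F='10': no prefix
  C='00' vs D='11': no prefix
  G='010' vs C='00': no prefix
  G='010' vs E='011': no prefix
  G='010' vs F='10': no prefix
  G='010' vs D='11': no prefix
  E='011' vs C='00': no prefix
  E='011' vs G='010': no prefix
  E='011' vs F='10': no prefix
  E='011' vs D='11': no prefix
  F='10' vs C='00': no prefix
  F='10' vs G='010': no prefix
  F='10' vs E='011': no prefix
  F='10' vs D='11': no prefix
  D='11' vs C='00': no prefix
  D='11' vs G='010': no prefix
  D='11' vs E='011': no prefix
  D='11' vs F='10': no prefix
No violation found over all pairs.

YES -- this is a valid prefix code. No codeword is a prefix of any other codeword.


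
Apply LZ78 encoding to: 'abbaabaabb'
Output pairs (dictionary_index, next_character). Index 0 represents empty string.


LZ78 encoding steps:
Dictionary: {0: ''}
Step 1: w='' (idx 0), next='a' -> output (0, 'a'), add 'a' as idx 1
Step 2: w='' (idx 0), next='b' -> output (0, 'b'), add 'b' as idx 2
Step 3: w='b' (idx 2), next='a' -> output (2, 'a'), add 'ba' as idx 3
Step 4: w='a' (idx 1), next='b' -> output (1, 'b'), add 'ab' as idx 4
Step 5: w='a' (idx 1), next='a' -> output (1, 'a'), add 'aa' as idx 5
Step 6: w='b' (idx 2), next='b' -> output (2, 'b'), add 'bb' as idx 6


Encoded: [(0, 'a'), (0, 'b'), (2, 'a'), (1, 'b'), (1, 'a'), (2, 'b')]


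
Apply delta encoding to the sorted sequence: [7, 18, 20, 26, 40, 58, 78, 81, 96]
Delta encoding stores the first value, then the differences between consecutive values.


First value: 7
Deltas:
  18 - 7 = 11
  20 - 18 = 2
  26 - 20 = 6
  40 - 26 = 14
  58 - 40 = 18
  78 - 58 = 20
  81 - 78 = 3
  96 - 81 = 15


Delta encoded: [7, 11, 2, 6, 14, 18, 20, 3, 15]


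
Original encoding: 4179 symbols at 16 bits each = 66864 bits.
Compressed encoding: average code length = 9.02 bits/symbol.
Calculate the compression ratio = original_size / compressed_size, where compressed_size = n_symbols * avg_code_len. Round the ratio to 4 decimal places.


original_size = n_symbols * orig_bits = 4179 * 16 = 66864 bits
compressed_size = n_symbols * avg_code_len = 4179 * 9.02 = 37694.58 bits
ratio = original_size / compressed_size = 66864 / 37694.58 = 1.7738

Compression ratio = 1.7738


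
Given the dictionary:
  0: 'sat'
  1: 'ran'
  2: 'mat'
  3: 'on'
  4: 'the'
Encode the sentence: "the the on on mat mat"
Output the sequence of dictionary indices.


Look up each word in the dictionary:
  'the' -> 4
  'the' -> 4
  'on' -> 3
  'on' -> 3
  'mat' -> 2
  'mat' -> 2

Encoded: [4, 4, 3, 3, 2, 2]


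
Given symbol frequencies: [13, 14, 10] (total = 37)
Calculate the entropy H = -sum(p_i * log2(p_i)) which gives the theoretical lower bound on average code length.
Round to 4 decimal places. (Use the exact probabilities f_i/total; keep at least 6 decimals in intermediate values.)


Per-symbol terms -p_i * log2(p_i) with p_i = f_i/37:
  p = 13/37 = 0.351351: log2(p) = -1.509014, -p*log2(p) = 0.530194
  p = 14/37 = 0.378378: log2(p) = -1.402098, -p*log2(p) = 0.530524
  p = 10/37 = 0.270270: log2(p) = -1.887525, -p*log2(p) = 0.510142
H = 0.530194 + 0.530524 + 0.510142 = 1.570860

H = 1.5709 bits/symbol


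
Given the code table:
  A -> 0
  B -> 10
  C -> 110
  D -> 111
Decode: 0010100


Decoding:
0 -> A
0 -> A
10 -> B
10 -> B
0 -> A


Result: AABBA


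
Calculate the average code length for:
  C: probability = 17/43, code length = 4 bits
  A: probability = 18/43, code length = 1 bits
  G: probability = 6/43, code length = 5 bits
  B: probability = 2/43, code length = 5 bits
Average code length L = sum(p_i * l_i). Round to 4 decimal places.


Weighted contributions p_i * l_i:
  C: (17/43) * 4 = 68/43
  A: (18/43) * 1 = 18/43
  G: (6/43) * 5 = 30/43
  B: (2/43) * 5 = 10/43
Sum = (68 + 18 + 30 + 10)/43 = 126/43

L = 126/43 = 2.9302 bits/symbol


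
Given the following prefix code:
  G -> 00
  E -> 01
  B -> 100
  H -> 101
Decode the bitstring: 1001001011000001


Decoding step by step:
Bits 100 -> B
Bits 100 -> B
Bits 101 -> H
Bits 100 -> B
Bits 00 -> G
Bits 01 -> E


Decoded message: BBHBGE


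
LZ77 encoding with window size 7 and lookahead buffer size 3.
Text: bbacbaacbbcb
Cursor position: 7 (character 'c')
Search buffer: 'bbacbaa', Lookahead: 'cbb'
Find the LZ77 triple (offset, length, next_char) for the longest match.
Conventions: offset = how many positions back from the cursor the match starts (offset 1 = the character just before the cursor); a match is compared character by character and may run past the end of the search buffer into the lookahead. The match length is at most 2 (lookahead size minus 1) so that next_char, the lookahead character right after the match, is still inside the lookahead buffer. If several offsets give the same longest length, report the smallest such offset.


Try each offset into the search buffer:
  offset=1 (pos 6, char 'a'): match length 0
  offset=2 (pos 5, char 'a'): match length 0
  offset=3 (pos 4, char 'b'): match length 0
  offset=4 (pos 3, char 'c'): match length 2
  offset=5 (pos 2, char 'a'): match length 0
  offset=6 (pos 1, char 'b'): match length 0
  offset=7 (pos 0, char 'b'): match length 0
Longest match has length 2 at offset 4.
next_char = character at position 7 + 2 = 9 -> 'b'

Best match: offset=4, length=2 (matching 'cb' starting at position 3)
LZ77 triple: (4, 2, 'b')


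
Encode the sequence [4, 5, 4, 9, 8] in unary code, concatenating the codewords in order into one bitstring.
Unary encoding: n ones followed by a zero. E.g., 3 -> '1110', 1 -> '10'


Encode each number as n ones followed by a terminating 0:
  4 -> 11110 (5 bits)
  5 -> 111110 (6 bits)
  4 -> 11110 (5 bits)
  9 -> 1111111110 (10 bits)
  8 -> 111111110 (9 bits)
Total length = 5 + 6 + 5 + 10 + 9 = 35 bits.

Unary([4, 5, 4, 9, 8]) = 11110111110111101111111110111111110 (35 bits)


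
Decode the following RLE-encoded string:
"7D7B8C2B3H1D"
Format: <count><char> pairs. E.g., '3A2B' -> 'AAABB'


Expanding each <count><char> pair:
  7D -> 'DDDDDDD'
  7B -> 'BBBBBBB'
  8C -> 'CCCCCCCC'
  2B -> 'BB'
  3H -> 'HHH'
  1D -> 'D'

Decoded = DDDDDDDBBBBBBBCCCCCCCCBBHHHD


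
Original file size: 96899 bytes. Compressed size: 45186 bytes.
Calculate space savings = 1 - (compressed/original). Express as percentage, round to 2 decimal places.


ratio = compressed/original = 45186/96899 = 0.466321
savings = 1 - ratio = 1 - 0.466321 = 0.533679
as a percentage: 0.533679 * 100 = 53.37%

Space savings = 1 - 45186/96899 = 53.37%


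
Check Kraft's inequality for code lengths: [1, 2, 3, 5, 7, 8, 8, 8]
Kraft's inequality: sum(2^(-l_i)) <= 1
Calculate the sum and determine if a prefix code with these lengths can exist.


Sum = 2^(-1) + 2^(-2) + 2^(-3) + 2^(-5) + 2^(-7) + 2^(-8) + 2^(-8) + 2^(-8)
    = 0.5 + 0.25 + 0.125 + 0.03125 + 0.0078125 + 0.00390625 + 0.00390625 + 0.00390625
    = 237/256 = 0.92578125
Since 0.92578125 <= 1, Kraft's inequality IS satisfied.
A prefix code with these lengths CAN exist.

Kraft sum = 0.92578125. Satisfied.


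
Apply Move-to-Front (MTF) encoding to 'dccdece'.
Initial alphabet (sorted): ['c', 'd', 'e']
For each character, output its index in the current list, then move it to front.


MTF encoding:
'd': index 1 in ['c', 'd', 'e'] -> ['d', 'c', 'e']
'c': index 1 in ['d', 'c', 'e'] -> ['c', 'd', 'e']
'c': index 0 in ['c', 'd', 'e'] -> ['c', 'd', 'e']
'd': index 1 in ['c', 'd', 'e'] -> ['d', 'c', 'e']
'e': index 2 in ['d', 'c', 'e'] -> ['e', 'd', 'c']
'c': index 2 in ['e', 'd', 'c'] -> ['c', 'e', 'd']
'e': index 1 in ['c', 'e', 'd'] -> ['e', 'c', 'd']


Output: [1, 1, 0, 1, 2, 2, 1]


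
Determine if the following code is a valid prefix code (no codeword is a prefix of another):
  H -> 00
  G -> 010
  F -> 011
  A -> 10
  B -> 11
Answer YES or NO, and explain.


Checking each pair (does one codeword prefix another?):
  H='00' vs G='010': no prefix
  H='00' vs F='011': no prefix
  H='00' vs A='10': no prefix
  H='00' vs B='11': no prefix
  G='010' vs H='00': no prefix
  G='010' vs F='011': no prefix
  G='010' vs A='10': no prefix
  G='010' vs B='11': no prefix
  F='011' vs H='00': no prefix
  F='011' vs G='010': no prefix
  F='011' vs A='10': no prefix
  F='011' vs B='11': no prefix
  A='10' vs H='00': no prefix
  A='10' vs G='010': no prefix
  A='10' vs F='011': no prefix
  A='10' vs B='11': no prefix
  B='11' vs H='00': no prefix
  B='11' vs G='010': no prefix
  B='11' vs F='011': no prefix
  B='11' vs A='10': no prefix
No violation found over all pairs.

YES -- this is a valid prefix code. No codeword is a prefix of any other codeword.


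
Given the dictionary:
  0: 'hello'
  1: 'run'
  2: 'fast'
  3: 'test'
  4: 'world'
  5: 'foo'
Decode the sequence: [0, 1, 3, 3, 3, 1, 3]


Look up each index in the dictionary:
  0 -> 'hello'
  1 -> 'run'
  3 -> 'test'
  3 -> 'test'
  3 -> 'test'
  1 -> 'run'
  3 -> 'test'

Decoded: "hello run test test test run test"


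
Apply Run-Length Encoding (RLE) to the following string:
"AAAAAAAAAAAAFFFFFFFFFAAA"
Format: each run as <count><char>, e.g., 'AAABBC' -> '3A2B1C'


Scanning runs left to right:
  i=0: run of 'A' x 12 -> '12A'
  i=12: run of 'F' x 9 -> '9F'
  i=21: run of 'A' x 3 -> '3A'

RLE = 12A9F3A


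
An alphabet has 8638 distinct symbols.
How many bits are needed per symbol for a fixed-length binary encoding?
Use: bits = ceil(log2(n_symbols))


log2(8638) = 13.0765
Bracket: 2^13 = 8192 < 8638 <= 2^14 = 16384
So ceil(log2(8638)) = 14

bits = ceil(log2(8638)) = ceil(13.0765) = 14 bits


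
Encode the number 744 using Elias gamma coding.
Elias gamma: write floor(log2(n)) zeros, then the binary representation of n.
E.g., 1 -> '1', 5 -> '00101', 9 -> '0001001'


num_bits = floor(log2(744)) + 1 = 10
leading_zeros = num_bits - 1 = 9
binary(744) = 1011101000

Elias gamma(744) = '000000000' + '1011101000' = 0000000001011101000 (19 bits)


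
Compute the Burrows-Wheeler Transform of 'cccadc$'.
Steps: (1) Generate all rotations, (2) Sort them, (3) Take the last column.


Rotations (sorted):
  0: $cccadc -> last char: c
  1: adc$ccc -> last char: c
  2: c$cccad -> last char: d
  3: cadc$cc -> last char: c
  4: ccadc$c -> last char: c
  5: cccadc$ -> last char: $
  6: dc$ccca -> last char: a


BWT = ccdcc$a


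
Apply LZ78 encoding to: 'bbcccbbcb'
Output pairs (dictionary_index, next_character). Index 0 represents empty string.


LZ78 encoding steps:
Dictionary: {0: ''}
Step 1: w='' (idx 0), next='b' -> output (0, 'b'), add 'b' as idx 1
Step 2: w='b' (idx 1), next='c' -> output (1, 'c'), add 'bc' as idx 2
Step 3: w='' (idx 0), next='c' -> output (0, 'c'), add 'c' as idx 3
Step 4: w='c' (idx 3), next='b' -> output (3, 'b'), add 'cb' as idx 4
Step 5: w='bc' (idx 2), next='b' -> output (2, 'b'), add 'bcb' as idx 5


Encoded: [(0, 'b'), (1, 'c'), (0, 'c'), (3, 'b'), (2, 'b')]


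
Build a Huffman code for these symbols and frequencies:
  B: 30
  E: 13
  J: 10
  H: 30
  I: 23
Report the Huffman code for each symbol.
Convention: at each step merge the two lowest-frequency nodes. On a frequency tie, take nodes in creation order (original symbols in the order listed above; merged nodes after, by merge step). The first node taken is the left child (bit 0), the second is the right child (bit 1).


Huffman tree construction:
Step 1: Merge J(10) + E(13) = 23
Step 2: Merge I(23) + (J+E)(23) = 46
Step 3: Merge B(30) + H(30) = 60
Step 4: Merge (I+(J+E))(46) + (B+H)(60) = 106
Read each symbol's code off the tree from the root (left child = 0, right child = 1).

Codes:
  B: 10 (length 2)
  E: 011 (length 3)
  J: 010 (length 3)
  H: 11 (length 2)
  I: 00 (length 2)
Average code length: 235/106 = 2.2170 bits/symbol


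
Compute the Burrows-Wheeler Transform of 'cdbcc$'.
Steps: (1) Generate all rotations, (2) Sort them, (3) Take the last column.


Rotations (sorted):
  0: $cdbcc -> last char: c
  1: bcc$cd -> last char: d
  2: c$cdbc -> last char: c
  3: cc$cdb -> last char: b
  4: cdbcc$ -> last char: $
  5: dbcc$c -> last char: c


BWT = cdcb$c


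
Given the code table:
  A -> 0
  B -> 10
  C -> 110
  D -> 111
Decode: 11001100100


Decoding:
110 -> C
0 -> A
110 -> C
0 -> A
10 -> B
0 -> A


Result: CACABA


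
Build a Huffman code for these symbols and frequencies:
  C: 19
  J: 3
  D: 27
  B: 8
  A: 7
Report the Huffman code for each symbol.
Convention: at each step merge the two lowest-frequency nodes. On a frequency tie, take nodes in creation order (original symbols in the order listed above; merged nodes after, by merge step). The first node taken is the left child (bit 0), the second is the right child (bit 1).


Huffman tree construction:
Step 1: Merge J(3) + A(7) = 10
Step 2: Merge B(8) + (J+A)(10) = 18
Step 3: Merge (B+(J+A))(18) + C(19) = 37
Step 4: Merge D(27) + ((B+(J+A))+C)(37) = 64
Read each symbol's code off the tree from the root (left child = 0, right child = 1).

Codes:
  C: 11 (length 2)
  J: 1010 (length 4)
  D: 0 (length 1)
  B: 100 (length 3)
  A: 1011 (length 4)
Average code length: 129/64 = 2.0156 bits/symbol


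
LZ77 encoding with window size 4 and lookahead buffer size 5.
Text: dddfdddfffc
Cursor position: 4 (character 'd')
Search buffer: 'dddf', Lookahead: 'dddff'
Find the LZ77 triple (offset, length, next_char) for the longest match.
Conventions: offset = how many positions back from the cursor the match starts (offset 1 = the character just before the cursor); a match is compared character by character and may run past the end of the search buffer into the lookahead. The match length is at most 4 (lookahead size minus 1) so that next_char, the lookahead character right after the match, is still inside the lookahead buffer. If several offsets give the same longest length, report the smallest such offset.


Try each offset into the search buffer:
  offset=1 (pos 3, char 'f'): match length 0
  offset=2 (pos 2, char 'd'): match length 1
  offset=3 (pos 1, char 'd'): match length 2
  offset=4 (pos 0, char 'd'): match length 4
Longest match has length 4 at offset 4.
next_char = character at position 4 + 4 = 8 -> 'f'

Best match: offset=4, length=4 (matching 'dddf' starting at position 0)
LZ77 triple: (4, 4, 'f')


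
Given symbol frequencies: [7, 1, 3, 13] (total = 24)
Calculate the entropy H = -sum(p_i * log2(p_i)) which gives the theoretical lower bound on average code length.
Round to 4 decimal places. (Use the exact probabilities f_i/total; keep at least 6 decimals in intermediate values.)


Per-symbol terms -p_i * log2(p_i) with p_i = f_i/24:
  p = 7/24 = 0.291667: log2(p) = -1.777608, -p*log2(p) = 0.518469
  p = 1/24 = 0.041667: log2(p) = -4.584963, -p*log2(p) = 0.191040
  p = 3/24 = 0.125000: log2(p) = -3.000000, -p*log2(p) = 0.375000
  p = 13/24 = 0.541667: log2(p) = -0.884523, -p*log2(p) = 0.479117
H = 0.518469 + 0.191040 + 0.375000 + 0.479117 = 1.563626

H = 1.5636 bits/symbol


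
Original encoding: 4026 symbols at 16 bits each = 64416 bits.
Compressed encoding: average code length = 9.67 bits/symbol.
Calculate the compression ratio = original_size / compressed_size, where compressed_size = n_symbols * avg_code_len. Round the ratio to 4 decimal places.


original_size = n_symbols * orig_bits = 4026 * 16 = 64416 bits
compressed_size = n_symbols * avg_code_len = 4026 * 9.67 = 38931.42 bits
ratio = original_size / compressed_size = 64416 / 38931.42 = 1.6546

Compression ratio = 1.6546


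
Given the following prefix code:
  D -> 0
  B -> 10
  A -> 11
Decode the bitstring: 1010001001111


Decoding step by step:
Bits 10 -> B
Bits 10 -> B
Bits 0 -> D
Bits 0 -> D
Bits 10 -> B
Bits 0 -> D
Bits 11 -> A
Bits 11 -> A


Decoded message: BBDDBDAA


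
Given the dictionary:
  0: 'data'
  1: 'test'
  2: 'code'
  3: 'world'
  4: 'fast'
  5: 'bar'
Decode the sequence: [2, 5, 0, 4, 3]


Look up each index in the dictionary:
  2 -> 'code'
  5 -> 'bar'
  0 -> 'data'
  4 -> 'fast'
  3 -> 'world'

Decoded: "code bar data fast world"


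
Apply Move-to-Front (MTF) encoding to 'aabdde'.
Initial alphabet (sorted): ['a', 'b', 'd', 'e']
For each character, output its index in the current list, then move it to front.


MTF encoding:
'a': index 0 in ['a', 'b', 'd', 'e'] -> ['a', 'b', 'd', 'e']
'a': index 0 in ['a', 'b', 'd', 'e'] -> ['a', 'b', 'd', 'e']
'b': index 1 in ['a', 'b', 'd', 'e'] -> ['b', 'a', 'd', 'e']
'd': index 2 in ['b', 'a', 'd', 'e'] -> ['d', 'b', 'a', 'e']
'd': index 0 in ['d', 'b', 'a', 'e'] -> ['d', 'b', 'a', 'e']
'e': index 3 in ['d', 'b', 'a', 'e'] -> ['e', 'd', 'b', 'a']


Output: [0, 0, 1, 2, 0, 3]


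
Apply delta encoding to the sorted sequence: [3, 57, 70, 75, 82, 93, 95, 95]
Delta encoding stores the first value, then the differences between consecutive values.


First value: 3
Deltas:
  57 - 3 = 54
  70 - 57 = 13
  75 - 70 = 5
  82 - 75 = 7
  93 - 82 = 11
  95 - 93 = 2
  95 - 95 = 0


Delta encoded: [3, 54, 13, 5, 7, 11, 2, 0]


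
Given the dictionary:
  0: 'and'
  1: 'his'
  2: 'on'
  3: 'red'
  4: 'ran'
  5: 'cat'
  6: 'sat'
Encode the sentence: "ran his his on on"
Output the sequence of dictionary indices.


Look up each word in the dictionary:
  'ran' -> 4
  'his' -> 1
  'his' -> 1
  'on' -> 2
  'on' -> 2

Encoded: [4, 1, 1, 2, 2]


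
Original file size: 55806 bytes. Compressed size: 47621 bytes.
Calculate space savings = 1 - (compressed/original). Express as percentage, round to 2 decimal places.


ratio = compressed/original = 47621/55806 = 0.853331
savings = 1 - ratio = 1 - 0.853331 = 0.146669
as a percentage: 0.146669 * 100 = 14.67%

Space savings = 1 - 47621/55806 = 14.67%


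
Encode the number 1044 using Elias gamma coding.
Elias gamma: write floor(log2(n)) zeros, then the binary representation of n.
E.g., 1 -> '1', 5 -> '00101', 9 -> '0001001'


num_bits = floor(log2(1044)) + 1 = 11
leading_zeros = num_bits - 1 = 10
binary(1044) = 10000010100

Elias gamma(1044) = '0000000000' + '10000010100' = 000000000010000010100 (21 bits)


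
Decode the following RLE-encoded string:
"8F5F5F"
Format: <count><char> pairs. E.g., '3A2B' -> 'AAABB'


Expanding each <count><char> pair:
  8F -> 'FFFFFFFF'
  5F -> 'FFFFF'
  5F -> 'FFFFF'

Decoded = FFFFFFFFFFFFFFFFFF


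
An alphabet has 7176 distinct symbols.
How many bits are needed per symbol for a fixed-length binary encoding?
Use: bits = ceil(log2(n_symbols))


log2(7176) = 12.809
Bracket: 2^12 = 4096 < 7176 <= 2^13 = 8192
So ceil(log2(7176)) = 13

bits = ceil(log2(7176)) = ceil(12.809) = 13 bits


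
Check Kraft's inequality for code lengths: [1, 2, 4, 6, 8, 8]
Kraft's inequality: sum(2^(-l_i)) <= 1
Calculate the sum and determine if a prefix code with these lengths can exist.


Sum = 2^(-1) + 2^(-2) + 2^(-4) + 2^(-6) + 2^(-8) + 2^(-8)
    = 0.5 + 0.25 + 0.0625 + 0.015625 + 0.00390625 + 0.00390625
    = 214/256 = 0.8359375
Since 0.8359375 <= 1, Kraft's inequality IS satisfied.
A prefix code with these lengths CAN exist.

Kraft sum = 0.8359375. Satisfied.


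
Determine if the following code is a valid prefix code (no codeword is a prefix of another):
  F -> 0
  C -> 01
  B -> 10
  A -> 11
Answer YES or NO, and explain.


Checking each pair (does one codeword prefix another?):
  F='0' vs C='01': prefix -- VIOLATION

NO -- this is NOT a valid prefix code. F (0) is a prefix of C (01).


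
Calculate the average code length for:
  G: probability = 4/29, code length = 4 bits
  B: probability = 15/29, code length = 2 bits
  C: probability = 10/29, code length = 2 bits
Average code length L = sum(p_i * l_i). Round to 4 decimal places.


Weighted contributions p_i * l_i:
  G: (4/29) * 4 = 16/29
  B: (15/29) * 2 = 30/29
  C: (10/29) * 2 = 20/29
Sum = (16 + 30 + 20)/29 = 66/29

L = 66/29 = 2.2759 bits/symbol


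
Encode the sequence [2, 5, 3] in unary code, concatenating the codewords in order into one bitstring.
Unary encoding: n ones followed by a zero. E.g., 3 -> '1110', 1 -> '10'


Encode each number as n ones followed by a terminating 0:
  2 -> 110 (3 bits)
  5 -> 111110 (6 bits)
  3 -> 1110 (4 bits)
Total length = 3 + 6 + 4 = 13 bits.

Unary([2, 5, 3]) = 1101111101110 (13 bits)


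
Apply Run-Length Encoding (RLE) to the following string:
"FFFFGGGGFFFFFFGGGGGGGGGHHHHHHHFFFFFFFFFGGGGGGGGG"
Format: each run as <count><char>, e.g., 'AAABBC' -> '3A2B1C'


Scanning runs left to right:
  i=0: run of 'F' x 4 -> '4F'
  i=4: run of 'G' x 4 -> '4G'
  i=8: run of 'F' x 6 -> '6F'
  i=14: run of 'G' x 9 -> '9G'
  i=23: run of 'H' x 7 -> '7H'
  i=30: run of 'F' x 9 -> '9F'
  i=39: run of 'G' x 9 -> '9G'

RLE = 4F4G6F9G7H9F9G


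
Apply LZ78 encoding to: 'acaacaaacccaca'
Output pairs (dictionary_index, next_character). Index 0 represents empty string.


LZ78 encoding steps:
Dictionary: {0: ''}
Step 1: w='' (idx 0), next='a' -> output (0, 'a'), add 'a' as idx 1
Step 2: w='' (idx 0), next='c' -> output (0, 'c'), add 'c' as idx 2
Step 3: w='a' (idx 1), next='a' -> output (1, 'a'), add 'aa' as idx 3
Step 4: w='c' (idx 2), next='a' -> output (2, 'a'), add 'ca' as idx 4
Step 5: w='aa' (idx 3), next='c' -> output (3, 'c'), add 'aac' as idx 5
Step 6: w='c' (idx 2), next='c' -> output (2, 'c'), add 'cc' as idx 6
Step 7: w='a' (idx 1), next='c' -> output (1, 'c'), add 'ac' as idx 7
Step 8: w='a' (idx 1), end of input -> output (1, '')


Encoded: [(0, 'a'), (0, 'c'), (1, 'a'), (2, 'a'), (3, 'c'), (2, 'c'), (1, 'c'), (1, '')]


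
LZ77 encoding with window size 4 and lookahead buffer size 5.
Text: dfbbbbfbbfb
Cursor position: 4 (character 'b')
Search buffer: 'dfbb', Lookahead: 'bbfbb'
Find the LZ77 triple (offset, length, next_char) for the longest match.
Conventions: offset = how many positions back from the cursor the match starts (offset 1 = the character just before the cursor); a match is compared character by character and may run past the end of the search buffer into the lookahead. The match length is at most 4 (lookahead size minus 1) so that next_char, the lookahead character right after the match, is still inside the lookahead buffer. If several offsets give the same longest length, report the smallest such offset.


Try each offset into the search buffer:
  offset=1 (pos 3, char 'b'): match length 2
  offset=2 (pos 2, char 'b'): match length 2
  offset=3 (pos 1, char 'f'): match length 0
  offset=4 (pos 0, char 'd'): match length 0
Longest match has length 2, found at offsets 1, 2; take the smallest, offset 1.
next_char = character at position 4 + 2 = 6 -> 'f'

Best match: offset=1, length=2 (matching 'bb' starting at position 3)
LZ77 triple: (1, 2, 'f')


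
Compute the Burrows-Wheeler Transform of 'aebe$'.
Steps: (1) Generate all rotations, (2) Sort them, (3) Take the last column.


Rotations (sorted):
  0: $aebe -> last char: e
  1: aebe$ -> last char: $
  2: be$ae -> last char: e
  3: e$aeb -> last char: b
  4: ebe$a -> last char: a


BWT = e$eba


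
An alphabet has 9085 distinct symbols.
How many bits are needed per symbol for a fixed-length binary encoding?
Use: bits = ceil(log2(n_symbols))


log2(9085) = 13.1493
Bracket: 2^13 = 8192 < 9085 <= 2^14 = 16384
So ceil(log2(9085)) = 14

bits = ceil(log2(9085)) = ceil(13.1493) = 14 bits


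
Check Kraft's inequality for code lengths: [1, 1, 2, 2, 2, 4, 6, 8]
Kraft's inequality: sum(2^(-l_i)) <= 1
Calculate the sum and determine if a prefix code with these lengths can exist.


Sum = 2^(-1) + 2^(-1) + 2^(-2) + 2^(-2) + 2^(-2) + 2^(-4) + 2^(-6) + 2^(-8)
    = 0.5 + 0.5 + 0.25 + 0.25 + 0.25 + 0.0625 + 0.015625 + 0.00390625
    = 469/256 = 1.83203125
Since 1.83203125 > 1, Kraft's inequality is NOT satisfied.
A prefix code with these lengths CANNOT exist.

Kraft sum = 1.83203125. Not satisfied.


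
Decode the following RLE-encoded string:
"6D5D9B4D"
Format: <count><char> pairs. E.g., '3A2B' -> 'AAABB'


Expanding each <count><char> pair:
  6D -> 'DDDDDD'
  5D -> 'DDDDD'
  9B -> 'BBBBBBBBB'
  4D -> 'DDDD'

Decoded = DDDDDDDDDDDBBBBBBBBBDDDD


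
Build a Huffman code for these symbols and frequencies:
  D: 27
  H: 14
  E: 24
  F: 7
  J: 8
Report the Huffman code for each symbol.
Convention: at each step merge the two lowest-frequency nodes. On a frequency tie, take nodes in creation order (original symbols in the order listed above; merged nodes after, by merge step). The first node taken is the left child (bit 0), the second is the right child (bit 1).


Huffman tree construction:
Step 1: Merge F(7) + J(8) = 15
Step 2: Merge H(14) + (F+J)(15) = 29
Step 3: Merge E(24) + D(27) = 51
Step 4: Merge (H+(F+J))(29) + (E+D)(51) = 80
Read each symbol's code off the tree from the root (left child = 0, right child = 1).

Codes:
  D: 11 (length 2)
  H: 00 (length 2)
  E: 10 (length 2)
  F: 010 (length 3)
  J: 011 (length 3)
Average code length: 175/80 = 2.1875 bits/symbol


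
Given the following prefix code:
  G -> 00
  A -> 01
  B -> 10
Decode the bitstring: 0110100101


Decoding step by step:
Bits 01 -> A
Bits 10 -> B
Bits 10 -> B
Bits 01 -> A
Bits 01 -> A


Decoded message: ABBAA


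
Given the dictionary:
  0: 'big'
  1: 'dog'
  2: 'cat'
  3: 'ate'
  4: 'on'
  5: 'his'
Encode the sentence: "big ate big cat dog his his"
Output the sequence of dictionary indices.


Look up each word in the dictionary:
  'big' -> 0
  'ate' -> 3
  'big' -> 0
  'cat' -> 2
  'dog' -> 1
  'his' -> 5
  'his' -> 5

Encoded: [0, 3, 0, 2, 1, 5, 5]


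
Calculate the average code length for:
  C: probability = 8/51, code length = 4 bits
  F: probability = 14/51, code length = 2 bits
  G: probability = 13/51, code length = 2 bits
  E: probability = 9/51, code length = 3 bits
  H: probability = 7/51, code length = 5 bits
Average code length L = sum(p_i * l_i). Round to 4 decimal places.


Weighted contributions p_i * l_i:
  C: (8/51) * 4 = 32/51
  F: (14/51) * 2 = 28/51
  G: (13/51) * 2 = 26/51
  E: (9/51) * 3 = 27/51
  H: (7/51) * 5 = 35/51
Sum = (32 + 28 + 26 + 27 + 35)/51 = 148/51

L = 148/51 = 2.9020 bits/symbol


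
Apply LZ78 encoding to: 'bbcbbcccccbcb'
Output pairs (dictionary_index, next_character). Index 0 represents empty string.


LZ78 encoding steps:
Dictionary: {0: ''}
Step 1: w='' (idx 0), next='b' -> output (0, 'b'), add 'b' as idx 1
Step 2: w='b' (idx 1), next='c' -> output (1, 'c'), add 'bc' as idx 2
Step 3: w='b' (idx 1), next='b' -> output (1, 'b'), add 'bb' as idx 3
Step 4: w='' (idx 0), next='c' -> output (0, 'c'), add 'c' as idx 4
Step 5: w='c' (idx 4), next='c' -> output (4, 'c'), add 'cc' as idx 5
Step 6: w='cc' (idx 5), next='b' -> output (5, 'b'), add 'ccb' as idx 6
Step 7: w='c' (idx 4), next='b' -> output (4, 'b'), add 'cb' as idx 7


Encoded: [(0, 'b'), (1, 'c'), (1, 'b'), (0, 'c'), (4, 'c'), (5, 'b'), (4, 'b')]


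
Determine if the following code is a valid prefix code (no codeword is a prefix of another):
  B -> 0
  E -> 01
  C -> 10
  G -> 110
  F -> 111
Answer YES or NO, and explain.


Checking each pair (does one codeword prefix another?):
  B='0' vs E='01': prefix -- VIOLATION

NO -- this is NOT a valid prefix code. B (0) is a prefix of E (01).


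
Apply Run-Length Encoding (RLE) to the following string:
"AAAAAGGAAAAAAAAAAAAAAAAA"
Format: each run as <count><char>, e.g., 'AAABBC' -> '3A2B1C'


Scanning runs left to right:
  i=0: run of 'A' x 5 -> '5A'
  i=5: run of 'G' x 2 -> '2G'
  i=7: run of 'A' x 17 -> '17A'

RLE = 5A2G17A


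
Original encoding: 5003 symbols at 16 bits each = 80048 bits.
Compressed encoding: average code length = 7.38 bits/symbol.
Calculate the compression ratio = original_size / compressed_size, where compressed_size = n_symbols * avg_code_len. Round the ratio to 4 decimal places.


original_size = n_symbols * orig_bits = 5003 * 16 = 80048 bits
compressed_size = n_symbols * avg_code_len = 5003 * 7.38 = 36922.14 bits
ratio = original_size / compressed_size = 80048 / 36922.14 = 2.168

Compression ratio = 2.168


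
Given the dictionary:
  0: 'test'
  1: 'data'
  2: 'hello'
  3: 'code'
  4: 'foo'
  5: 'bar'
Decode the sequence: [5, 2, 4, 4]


Look up each index in the dictionary:
  5 -> 'bar'
  2 -> 'hello'
  4 -> 'foo'
  4 -> 'foo'

Decoded: "bar hello foo foo"


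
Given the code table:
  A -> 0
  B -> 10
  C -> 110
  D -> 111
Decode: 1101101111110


Decoding:
110 -> C
110 -> C
111 -> D
111 -> D
0 -> A


Result: CCDDA


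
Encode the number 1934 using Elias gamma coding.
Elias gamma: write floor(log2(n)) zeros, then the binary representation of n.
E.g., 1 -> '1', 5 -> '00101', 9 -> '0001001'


num_bits = floor(log2(1934)) + 1 = 11
leading_zeros = num_bits - 1 = 10
binary(1934) = 11110001110

Elias gamma(1934) = '0000000000' + '11110001110' = 000000000011110001110 (21 bits)


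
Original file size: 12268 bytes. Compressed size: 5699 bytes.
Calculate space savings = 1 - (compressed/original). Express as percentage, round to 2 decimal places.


ratio = compressed/original = 5699/12268 = 0.464542
savings = 1 - ratio = 1 - 0.464542 = 0.535458
as a percentage: 0.535458 * 100 = 53.55%

Space savings = 1 - 5699/12268 = 53.55%


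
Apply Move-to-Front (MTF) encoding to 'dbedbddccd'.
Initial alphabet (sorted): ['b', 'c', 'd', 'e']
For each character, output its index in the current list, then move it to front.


MTF encoding:
'd': index 2 in ['b', 'c', 'd', 'e'] -> ['d', 'b', 'c', 'e']
'b': index 1 in ['d', 'b', 'c', 'e'] -> ['b', 'd', 'c', 'e']
'e': index 3 in ['b', 'd', 'c', 'e'] -> ['e', 'b', 'd', 'c']
'd': index 2 in ['e', 'b', 'd', 'c'] -> ['d', 'e', 'b', 'c']
'b': index 2 in ['d', 'e', 'b', 'c'] -> ['b', 'd', 'e', 'c']
'd': index 1 in ['b', 'd', 'e', 'c'] -> ['d', 'b', 'e', 'c']
'd': index 0 in ['d', 'b', 'e', 'c'] -> ['d', 'b', 'e', 'c']
'c': index 3 in ['d', 'b', 'e', 'c'] -> ['c', 'd', 'b', 'e']
'c': index 0 in ['c', 'd', 'b', 'e'] -> ['c', 'd', 'b', 'e']
'd': index 1 in ['c', 'd', 'b', 'e'] -> ['d', 'c', 'b', 'e']


Output: [2, 1, 3, 2, 2, 1, 0, 3, 0, 1]


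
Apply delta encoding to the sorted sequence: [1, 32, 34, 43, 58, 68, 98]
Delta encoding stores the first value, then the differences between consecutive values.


First value: 1
Deltas:
  32 - 1 = 31
  34 - 32 = 2
  43 - 34 = 9
  58 - 43 = 15
  68 - 58 = 10
  98 - 68 = 30


Delta encoded: [1, 31, 2, 9, 15, 10, 30]


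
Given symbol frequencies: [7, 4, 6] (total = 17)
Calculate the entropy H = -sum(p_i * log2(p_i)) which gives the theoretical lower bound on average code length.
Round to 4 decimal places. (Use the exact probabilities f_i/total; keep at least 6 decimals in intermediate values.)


Per-symbol terms -p_i * log2(p_i) with p_i = f_i/17:
  p = 7/17 = 0.411765: log2(p) = -1.280108, -p*log2(p) = 0.527103
  p = 4/17 = 0.235294: log2(p) = -2.087463, -p*log2(p) = 0.491168
  p = 6/17 = 0.352941: log2(p) = -1.502500, -p*log2(p) = 0.530294
H = 0.527103 + 0.491168 + 0.530294 = 1.548565

H = 1.5486 bits/symbol


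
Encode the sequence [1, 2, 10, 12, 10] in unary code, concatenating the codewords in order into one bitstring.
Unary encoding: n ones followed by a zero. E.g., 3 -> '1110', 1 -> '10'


Encode each number as n ones followed by a terminating 0:
  1 -> 10 (2 bits)
  2 -> 110 (3 bits)
  10 -> 11111111110 (11 bits)
  12 -> 1111111111110 (13 bits)
  10 -> 11111111110 (11 bits)
Total length = 2 + 3 + 11 + 13 + 11 = 40 bits.

Unary([1, 2, 10, 12, 10]) = 1011011111111110111111111111011111111110 (40 bits)


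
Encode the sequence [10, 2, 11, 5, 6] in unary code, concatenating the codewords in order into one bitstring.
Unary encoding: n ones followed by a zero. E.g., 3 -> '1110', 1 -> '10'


Encode each number as n ones followed by a terminating 0:
  10 -> 11111111110 (11 bits)
  2 -> 110 (3 bits)
  11 -> 111111111110 (12 bits)
  5 -> 111110 (6 bits)
  6 -> 1111110 (7 bits)
Total length = 11 + 3 + 12 + 6 + 7 = 39 bits.

Unary([10, 2, 11, 5, 6]) = 111111111101101111111111101111101111110 (39 bits)


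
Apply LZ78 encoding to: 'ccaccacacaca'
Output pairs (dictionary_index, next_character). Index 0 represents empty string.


LZ78 encoding steps:
Dictionary: {0: ''}
Step 1: w='' (idx 0), next='c' -> output (0, 'c'), add 'c' as idx 1
Step 2: w='c' (idx 1), next='a' -> output (1, 'a'), add 'ca' as idx 2
Step 3: w='c' (idx 1), next='c' -> output (1, 'c'), add 'cc' as idx 3
Step 4: w='' (idx 0), next='a' -> output (0, 'a'), add 'a' as idx 4
Step 5: w='ca' (idx 2), next='c' -> output (2, 'c'), add 'cac' as idx 5
Step 6: w='a' (idx 4), next='c' -> output (4, 'c'), add 'ac' as idx 6
Step 7: w='a' (idx 4), end of input -> output (4, '')


Encoded: [(0, 'c'), (1, 'a'), (1, 'c'), (0, 'a'), (2, 'c'), (4, 'c'), (4, '')]


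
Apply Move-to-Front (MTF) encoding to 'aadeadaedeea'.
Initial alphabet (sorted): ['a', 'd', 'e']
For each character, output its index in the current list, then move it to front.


MTF encoding:
'a': index 0 in ['a', 'd', 'e'] -> ['a', 'd', 'e']
'a': index 0 in ['a', 'd', 'e'] -> ['a', 'd', 'e']
'd': index 1 in ['a', 'd', 'e'] -> ['d', 'a', 'e']
'e': index 2 in ['d', 'a', 'e'] -> ['e', 'd', 'a']
'a': index 2 in ['e', 'd', 'a'] -> ['a', 'e', 'd']
'd': index 2 in ['a', 'e', 'd'] -> ['d', 'a', 'e']
'a': index 1 in ['d', 'a', 'e'] -> ['a', 'd', 'e']
'e': index 2 in ['a', 'd', 'e'] -> ['e', 'a', 'd']
'd': index 2 in ['e', 'a', 'd'] -> ['d', 'e', 'a']
'e': index 1 in ['d', 'e', 'a'] -> ['e', 'd', 'a']
'e': index 0 in ['e', 'd', 'a'] -> ['e', 'd', 'a']
'a': index 2 in ['e', 'd', 'a'] -> ['a', 'e', 'd']


Output: [0, 0, 1, 2, 2, 2, 1, 2, 2, 1, 0, 2]
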